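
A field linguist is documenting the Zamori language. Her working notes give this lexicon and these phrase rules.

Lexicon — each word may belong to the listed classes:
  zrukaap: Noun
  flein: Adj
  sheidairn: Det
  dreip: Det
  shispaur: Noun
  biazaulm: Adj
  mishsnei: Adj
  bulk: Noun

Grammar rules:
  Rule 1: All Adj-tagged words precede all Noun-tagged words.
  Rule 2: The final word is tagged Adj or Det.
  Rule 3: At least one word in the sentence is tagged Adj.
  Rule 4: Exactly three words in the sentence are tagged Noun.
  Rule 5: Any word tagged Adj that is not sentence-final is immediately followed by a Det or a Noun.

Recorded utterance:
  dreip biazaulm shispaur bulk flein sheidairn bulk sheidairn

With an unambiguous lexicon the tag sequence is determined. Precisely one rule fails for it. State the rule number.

Fixed tagging: Det Adj Noun Noun Adj Det Noun Det.
Applying the rules: R1 ✗, R2 ✓, R3 ✓, R4 ✓, R5 ✓.
Only rule 1 fails.

1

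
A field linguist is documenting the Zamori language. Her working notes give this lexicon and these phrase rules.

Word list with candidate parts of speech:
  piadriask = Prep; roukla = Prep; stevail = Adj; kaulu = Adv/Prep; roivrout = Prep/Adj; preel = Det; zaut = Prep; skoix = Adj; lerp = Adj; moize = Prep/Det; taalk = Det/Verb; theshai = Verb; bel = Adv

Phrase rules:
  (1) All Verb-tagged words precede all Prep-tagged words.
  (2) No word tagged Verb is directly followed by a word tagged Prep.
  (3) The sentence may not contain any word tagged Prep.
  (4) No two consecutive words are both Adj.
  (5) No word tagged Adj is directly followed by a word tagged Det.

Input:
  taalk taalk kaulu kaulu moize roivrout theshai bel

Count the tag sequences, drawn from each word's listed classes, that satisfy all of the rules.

4

Candidates per position — 1:taalk {Det,Verb}; 2:taalk {Det,Verb}; 3:kaulu {Adv,Prep}; 4:kaulu {Adv,Prep}; 5:moize {Prep,Det}; 6:roivrout {Prep,Adj}; 7:theshai {Verb}; 8:bel {Adv}.
There are 64 candidate sequences in total.
The sequences that satisfy every rule: Det Det Adv Adv Det Adj Verb Adv; Det Verb Adv Adv Det Adj Verb Adv; Verb Det Adv Adv Det Adj Verb Adv; Verb Verb Adv Adv Det Adj Verb Adv.
Count = 4.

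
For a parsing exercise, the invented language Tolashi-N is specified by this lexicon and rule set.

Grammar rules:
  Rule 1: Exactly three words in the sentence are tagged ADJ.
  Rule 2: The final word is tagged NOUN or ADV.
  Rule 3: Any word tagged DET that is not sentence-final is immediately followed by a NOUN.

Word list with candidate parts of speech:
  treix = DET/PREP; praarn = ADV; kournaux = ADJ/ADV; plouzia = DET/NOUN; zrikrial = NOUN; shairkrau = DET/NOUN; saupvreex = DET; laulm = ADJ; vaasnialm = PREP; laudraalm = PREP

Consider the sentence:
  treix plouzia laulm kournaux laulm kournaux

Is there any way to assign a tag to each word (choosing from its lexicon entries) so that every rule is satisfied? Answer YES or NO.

Candidates per position — 1:treix {DET,PREP}; 2:plouzia {DET,NOUN}; 3:laulm {ADJ}; 4:kournaux {ADJ,ADV}; 5:laulm {ADJ}; 6:kournaux {ADJ,ADV}.
One satisfying assignment: PREP NOUN ADJ ADJ ADJ ADV.
Verifying each rule — rule 1 ok; rule 2 ok; rule 3 ok.

YES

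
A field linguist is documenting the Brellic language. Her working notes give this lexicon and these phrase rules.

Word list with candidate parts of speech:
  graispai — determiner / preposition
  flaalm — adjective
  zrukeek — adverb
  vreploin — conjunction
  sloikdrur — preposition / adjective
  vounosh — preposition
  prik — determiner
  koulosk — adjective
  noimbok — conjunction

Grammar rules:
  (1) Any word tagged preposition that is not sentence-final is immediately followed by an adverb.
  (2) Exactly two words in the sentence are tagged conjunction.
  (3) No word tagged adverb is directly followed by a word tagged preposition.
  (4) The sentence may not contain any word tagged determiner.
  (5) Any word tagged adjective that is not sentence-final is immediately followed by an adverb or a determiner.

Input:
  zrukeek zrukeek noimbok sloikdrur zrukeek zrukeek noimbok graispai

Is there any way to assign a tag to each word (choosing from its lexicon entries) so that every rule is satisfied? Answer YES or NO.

Candidates per position — 1:zrukeek {adverb}; 2:zrukeek {adverb}; 3:noimbok {conjunction}; 4:sloikdrur {preposition,adjective}; 5:zrukeek {adverb}; 6:zrukeek {adverb}; 7:noimbok {conjunction}; 8:graispai {determiner,preposition}.
One satisfying assignment: adverb adverb conjunction adjective adverb adverb conjunction preposition.
Check: rule 1 ok; rule 2 ok; rule 3 ok; rule 4 ok; rule 5 ok.

YES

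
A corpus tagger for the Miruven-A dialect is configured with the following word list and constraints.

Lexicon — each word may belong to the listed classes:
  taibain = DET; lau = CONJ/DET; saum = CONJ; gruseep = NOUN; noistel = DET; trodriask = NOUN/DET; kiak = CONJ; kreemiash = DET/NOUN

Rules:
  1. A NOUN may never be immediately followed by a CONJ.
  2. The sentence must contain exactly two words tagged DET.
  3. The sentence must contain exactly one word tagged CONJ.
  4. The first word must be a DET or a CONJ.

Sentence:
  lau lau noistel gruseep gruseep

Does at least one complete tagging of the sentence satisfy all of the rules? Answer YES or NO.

YES

Candidates per position — 1:lau {CONJ,DET}; 2:lau {CONJ,DET}; 3:noistel {DET}; 4:gruseep {NOUN}; 5:gruseep {NOUN}.
One satisfying assignment: DET CONJ DET NOUN NOUN.
Verifying each rule — rule 1 ✓; rule 2 ✓; rule 3 ✓; rule 4 ✓.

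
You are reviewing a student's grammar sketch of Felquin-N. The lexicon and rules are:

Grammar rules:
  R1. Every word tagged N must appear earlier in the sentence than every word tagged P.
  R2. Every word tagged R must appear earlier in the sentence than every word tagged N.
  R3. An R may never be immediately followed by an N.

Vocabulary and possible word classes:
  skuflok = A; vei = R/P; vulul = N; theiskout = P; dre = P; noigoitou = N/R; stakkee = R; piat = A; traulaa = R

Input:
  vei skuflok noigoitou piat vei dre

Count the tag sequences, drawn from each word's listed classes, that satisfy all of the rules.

Candidates per position — 1:vei {R,P}; 2:skuflok {A}; 3:noigoitou {N,R}; 4:piat {A}; 5:vei {R,P}; 6:dre {P}.
There are 8 candidate sequences in total.
The sequences that satisfy every rule: R A N A P P; R A R A R P; R A R A P P; P A R A R P; P A R A P P.
Count = 5.

5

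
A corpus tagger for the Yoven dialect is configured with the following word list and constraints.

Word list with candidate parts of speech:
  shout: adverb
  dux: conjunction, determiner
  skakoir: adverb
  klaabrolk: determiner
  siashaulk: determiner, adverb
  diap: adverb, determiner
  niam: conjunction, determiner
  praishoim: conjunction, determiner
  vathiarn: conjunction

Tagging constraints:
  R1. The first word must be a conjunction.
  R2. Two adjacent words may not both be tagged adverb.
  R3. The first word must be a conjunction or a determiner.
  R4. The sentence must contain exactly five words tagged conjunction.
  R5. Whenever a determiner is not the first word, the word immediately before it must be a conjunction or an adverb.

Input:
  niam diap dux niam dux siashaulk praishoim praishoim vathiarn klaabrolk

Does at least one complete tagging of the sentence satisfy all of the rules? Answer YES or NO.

Candidates per position — 1:niam {conjunction,determiner}; 2:diap {adverb,determiner}; 3:dux {conjunction,determiner}; 4:niam {conjunction,determiner}; 5:dux {conjunction,determiner}; 6:siashaulk {determiner,adverb}; 7:praishoim {conjunction,determiner}; 8:praishoim {conjunction,determiner}; 9:vathiarn {conjunction}; 10:klaabrolk {determiner}.
One satisfying assignment: conjunction determiner conjunction conjunction determiner adverb determiner conjunction conjunction determiner.
Verifying each rule — rule 1 satisfied; rule 2 satisfied; rule 3 satisfied; rule 4 satisfied; rule 5 satisfied.

YES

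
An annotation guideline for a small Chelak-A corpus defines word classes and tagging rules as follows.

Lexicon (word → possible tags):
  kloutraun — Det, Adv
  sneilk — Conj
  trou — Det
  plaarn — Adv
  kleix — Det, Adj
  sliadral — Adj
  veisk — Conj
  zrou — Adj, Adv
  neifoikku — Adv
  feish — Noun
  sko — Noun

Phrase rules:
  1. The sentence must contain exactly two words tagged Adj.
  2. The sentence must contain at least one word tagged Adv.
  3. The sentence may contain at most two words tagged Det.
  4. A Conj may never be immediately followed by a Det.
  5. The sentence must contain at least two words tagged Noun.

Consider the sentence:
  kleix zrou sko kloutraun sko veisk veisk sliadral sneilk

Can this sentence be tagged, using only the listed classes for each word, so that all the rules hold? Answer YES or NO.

Candidates per position — 1:kleix {Det,Adj}; 2:zrou {Adj,Adv}; 3:sko {Noun}; 4:kloutraun {Det,Adv}; 5:sko {Noun}; 6:veisk {Conj}; 7:veisk {Conj}; 8:sliadral {Adj}; 9:sneilk {Conj}.
One satisfying assignment: Adj Adv Noun Det Noun Conj Conj Adj Conj.
Verifying each rule — rule 1 holds; rule 2 holds; rule 3 holds; rule 4 holds; rule 5 holds.

YES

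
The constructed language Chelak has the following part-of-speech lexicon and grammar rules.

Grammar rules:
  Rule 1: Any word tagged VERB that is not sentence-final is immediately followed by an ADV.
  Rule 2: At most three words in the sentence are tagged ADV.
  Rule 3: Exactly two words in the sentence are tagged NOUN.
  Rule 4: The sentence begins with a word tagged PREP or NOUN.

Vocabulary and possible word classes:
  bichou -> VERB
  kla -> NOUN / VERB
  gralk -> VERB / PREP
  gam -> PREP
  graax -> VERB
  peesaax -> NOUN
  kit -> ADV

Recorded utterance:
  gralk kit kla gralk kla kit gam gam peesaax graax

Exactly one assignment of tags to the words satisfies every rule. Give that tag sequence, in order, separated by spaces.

Candidates per position — 1:gralk {VERB,PREP}; 2:kit {ADV}; 3:kla {NOUN,VERB}; 4:gralk {VERB,PREP}; 5:kla {NOUN,VERB}; 6:kit {ADV}; 7:gam {PREP}; 8:gam {PREP}; 9:peesaax {NOUN}; 10:graax {VERB}.
Position 1: VERB is ruled out by rule 4; that leaves PREP.
Position 3: VERB is ruled out by rule 1; that leaves NOUN.
Position 4: VERB is ruled out by rule 1; that leaves PREP.
Position 5: NOUN is ruled out by rule 3; that leaves VERB.
The unique satisfying tagging is: PREP ADV NOUN PREP VERB ADV PREP PREP NOUN VERB.
Checking: rule 1 ok; rule 2 ok; rule 3 ok; rule 4 ok.

PREP ADV NOUN PREP VERB ADV PREP PREP NOUN VERB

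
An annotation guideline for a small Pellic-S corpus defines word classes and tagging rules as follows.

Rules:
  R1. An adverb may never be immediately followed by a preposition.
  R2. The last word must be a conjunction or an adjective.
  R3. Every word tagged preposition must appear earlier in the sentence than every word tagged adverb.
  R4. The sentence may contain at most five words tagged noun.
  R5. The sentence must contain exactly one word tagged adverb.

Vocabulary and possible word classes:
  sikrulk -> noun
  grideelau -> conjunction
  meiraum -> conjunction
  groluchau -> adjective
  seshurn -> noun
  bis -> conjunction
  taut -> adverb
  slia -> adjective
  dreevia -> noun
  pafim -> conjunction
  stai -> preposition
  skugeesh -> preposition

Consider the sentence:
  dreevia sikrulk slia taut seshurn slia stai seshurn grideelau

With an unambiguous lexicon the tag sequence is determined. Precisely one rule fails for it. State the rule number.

3

Fixed tagging: noun noun adjective adverb noun adjective preposition noun conjunction.
Checking each rule: R1 pass, R2 pass, R3 fail, R4 pass, R5 pass.
Only rule 3 fails.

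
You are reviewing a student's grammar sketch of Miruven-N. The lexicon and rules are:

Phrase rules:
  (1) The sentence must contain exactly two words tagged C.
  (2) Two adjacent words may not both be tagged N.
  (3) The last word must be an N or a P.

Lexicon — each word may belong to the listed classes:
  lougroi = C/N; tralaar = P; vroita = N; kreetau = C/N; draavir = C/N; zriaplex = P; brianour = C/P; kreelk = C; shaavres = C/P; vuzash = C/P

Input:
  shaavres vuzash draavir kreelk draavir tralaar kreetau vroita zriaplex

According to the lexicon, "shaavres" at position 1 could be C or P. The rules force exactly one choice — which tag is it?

Candidates per position — 1:shaavres {C,P}; 2:vuzash {C,P}; 3:draavir {C,N}; 4:kreelk {C}; 5:draavir {C,N}; 6:tralaar {P}; 7:kreetau {C,N}; 8:vroita {N}; 9:zriaplex {P}.
Position 7: N is ruled out by rule 2; that leaves C.
Position 1: C is ruled out by rule 1; that leaves P.
Position 2: C is ruled out by rule 1; that leaves P.
Position 3: C is ruled out by rule 1; that leaves N.
Position 5: C is ruled out by rule 1; that leaves N.
The only consistent sequence is: P P N C N P C N P.
Rule-by-rule: rule 1 satisfied; rule 2 satisfied; rule 3 satisfied.

P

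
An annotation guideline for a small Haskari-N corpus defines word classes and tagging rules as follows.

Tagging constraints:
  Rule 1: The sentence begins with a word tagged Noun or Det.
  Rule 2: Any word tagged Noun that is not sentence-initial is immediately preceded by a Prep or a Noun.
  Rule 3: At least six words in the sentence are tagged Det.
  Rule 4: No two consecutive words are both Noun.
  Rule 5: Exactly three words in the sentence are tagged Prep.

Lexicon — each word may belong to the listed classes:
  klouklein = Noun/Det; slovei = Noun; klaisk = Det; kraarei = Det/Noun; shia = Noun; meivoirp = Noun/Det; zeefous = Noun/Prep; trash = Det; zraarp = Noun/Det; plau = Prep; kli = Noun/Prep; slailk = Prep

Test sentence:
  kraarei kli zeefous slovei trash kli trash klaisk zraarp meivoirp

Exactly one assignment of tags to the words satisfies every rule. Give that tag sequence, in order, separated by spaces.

Det Prep Prep Noun Det Prep Det Det Det Det

Candidates per position — 1:kraarei {Det,Noun}; 2:kli {Noun,Prep}; 3:zeefous {Noun,Prep}; 4:slovei {Noun}; 5:trash {Det}; 6:kli {Noun,Prep}; 7:trash {Det}; 8:klaisk {Det}; 9:zraarp {Noun,Det}; 10:meivoirp {Noun,Det}.
Position 1: Noun is ruled out by rule 3; that leaves Det.
Position 2: Noun is ruled out by rule 2; that leaves Prep.
Position 3: Noun is ruled out by rule 4; that leaves Prep.
Position 6: Noun is ruled out by rule 2; that leaves Prep.
Position 9: Noun is ruled out by rule 2; that leaves Det.
Position 10: Noun is ruled out by rule 2; that leaves Det.
The unique satisfying tagging is: Det Prep Prep Noun Det Prep Det Det Det Det.
Check: rule 1 holds; rule 2 holds; rule 3 holds; rule 4 holds; rule 5 holds.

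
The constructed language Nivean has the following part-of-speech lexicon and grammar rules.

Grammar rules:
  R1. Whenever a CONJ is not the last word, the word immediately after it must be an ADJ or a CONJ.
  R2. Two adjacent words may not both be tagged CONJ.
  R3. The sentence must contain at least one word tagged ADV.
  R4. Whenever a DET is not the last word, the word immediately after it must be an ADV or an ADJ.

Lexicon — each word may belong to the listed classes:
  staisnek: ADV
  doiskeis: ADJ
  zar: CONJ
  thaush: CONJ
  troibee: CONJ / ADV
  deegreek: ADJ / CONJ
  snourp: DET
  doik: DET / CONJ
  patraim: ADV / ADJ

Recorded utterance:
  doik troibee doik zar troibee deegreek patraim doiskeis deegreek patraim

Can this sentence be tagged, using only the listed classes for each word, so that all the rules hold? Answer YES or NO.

Candidates per position — 1:doik {DET,CONJ}; 2:troibee {CONJ,ADV}; 3:doik {DET,CONJ}; 4:zar {CONJ}; 5:troibee {CONJ,ADV}; 6:deegreek {ADJ,CONJ}; 7:patraim {ADV,ADJ}; 8:doiskeis {ADJ}; 9:deegreek {ADJ,CONJ}; 10:patraim {ADV,ADJ}.
Every candidate sequence violates at least one rule; no consistent tagging exists.

NO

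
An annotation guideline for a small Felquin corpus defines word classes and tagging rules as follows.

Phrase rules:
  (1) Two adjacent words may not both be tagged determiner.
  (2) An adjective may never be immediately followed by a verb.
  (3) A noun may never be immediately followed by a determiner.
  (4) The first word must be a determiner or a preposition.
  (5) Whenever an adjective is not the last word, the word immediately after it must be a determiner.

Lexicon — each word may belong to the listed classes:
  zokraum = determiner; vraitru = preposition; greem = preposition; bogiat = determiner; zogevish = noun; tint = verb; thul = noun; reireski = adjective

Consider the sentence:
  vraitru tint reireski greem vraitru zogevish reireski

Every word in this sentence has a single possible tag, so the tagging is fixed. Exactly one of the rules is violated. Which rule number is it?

Fixed tagging: preposition verb adjective preposition preposition noun adjective.
Applying the rules: R1 pass, R2 pass, R3 pass, R4 pass, R5 fail.
Only rule 5 fails.

5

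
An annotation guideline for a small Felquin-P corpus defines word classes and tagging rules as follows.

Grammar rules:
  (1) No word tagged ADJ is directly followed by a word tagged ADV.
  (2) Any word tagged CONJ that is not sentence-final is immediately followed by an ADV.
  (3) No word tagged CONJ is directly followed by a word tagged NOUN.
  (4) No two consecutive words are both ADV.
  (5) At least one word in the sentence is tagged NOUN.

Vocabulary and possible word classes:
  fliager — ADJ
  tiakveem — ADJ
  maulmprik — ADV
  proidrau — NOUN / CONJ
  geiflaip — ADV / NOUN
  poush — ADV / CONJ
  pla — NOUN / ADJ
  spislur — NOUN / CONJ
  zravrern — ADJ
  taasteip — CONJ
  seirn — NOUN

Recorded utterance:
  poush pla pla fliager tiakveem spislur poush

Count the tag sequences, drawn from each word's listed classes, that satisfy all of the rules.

Candidates per position — 1:poush {ADV,CONJ}; 2:pla {NOUN,ADJ}; 3:pla {NOUN,ADJ}; 4:fliager {ADJ}; 5:tiakveem {ADJ}; 6:spislur {NOUN,CONJ}; 7:poush {ADV,CONJ}.
There are 32 candidate sequences in total.
Checking each against the rules leaves 11 sequences.
Count = 11.

11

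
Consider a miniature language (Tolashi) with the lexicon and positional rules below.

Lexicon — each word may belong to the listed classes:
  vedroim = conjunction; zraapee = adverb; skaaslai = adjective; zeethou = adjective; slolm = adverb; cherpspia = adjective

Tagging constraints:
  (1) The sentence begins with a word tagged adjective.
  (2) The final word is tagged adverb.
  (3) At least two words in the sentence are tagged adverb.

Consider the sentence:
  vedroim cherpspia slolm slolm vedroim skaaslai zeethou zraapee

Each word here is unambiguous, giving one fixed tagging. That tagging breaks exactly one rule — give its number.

Fixed tagging: conjunction adjective adverb adverb conjunction adjective adjective adverb.
Checking each rule: R1 fails, R2 ok, R3 ok.
Only rule 1 fails.

1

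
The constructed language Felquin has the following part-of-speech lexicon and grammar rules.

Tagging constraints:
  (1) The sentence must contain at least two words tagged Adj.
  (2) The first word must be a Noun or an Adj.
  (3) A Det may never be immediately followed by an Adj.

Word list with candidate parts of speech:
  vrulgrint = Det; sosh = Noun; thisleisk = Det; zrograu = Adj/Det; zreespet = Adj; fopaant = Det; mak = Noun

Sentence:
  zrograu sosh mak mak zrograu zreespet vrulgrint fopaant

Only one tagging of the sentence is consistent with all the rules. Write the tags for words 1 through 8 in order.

Adj Noun Noun Noun Adj Adj Det Det

Candidates per position — 1:zrograu {Adj,Det}; 2:sosh {Noun}; 3:mak {Noun}; 4:mak {Noun}; 5:zrograu {Adj,Det}; 6:zreespet {Adj}; 7:vrulgrint {Det}; 8:fopaant {Det}.
At position 1, choosing Det makes rule 2 impossible to satisfy; hence Adj.
At position 5, choosing Det makes rule 3 impossible to satisfy; hence Adj.
The unique satisfying tagging is: Adj Noun Noun Noun Adj Adj Det Det.
Rule-by-rule: rule 1 satisfied; rule 2 satisfied; rule 3 satisfied.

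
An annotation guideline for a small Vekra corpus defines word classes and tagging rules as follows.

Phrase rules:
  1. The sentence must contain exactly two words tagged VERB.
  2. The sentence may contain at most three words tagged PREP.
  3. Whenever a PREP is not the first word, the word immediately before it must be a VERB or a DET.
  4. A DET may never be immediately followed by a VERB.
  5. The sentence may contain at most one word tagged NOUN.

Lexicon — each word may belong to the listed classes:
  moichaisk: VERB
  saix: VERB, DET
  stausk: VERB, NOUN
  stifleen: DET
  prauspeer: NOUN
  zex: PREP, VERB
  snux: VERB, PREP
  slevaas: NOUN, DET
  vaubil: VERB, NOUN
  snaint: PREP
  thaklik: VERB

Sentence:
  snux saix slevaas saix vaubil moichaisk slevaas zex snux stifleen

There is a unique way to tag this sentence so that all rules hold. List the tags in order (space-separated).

Candidates per position — 1:snux {VERB,PREP}; 2:saix {VERB,DET}; 3:slevaas {NOUN,DET}; 4:saix {VERB,DET}; 5:vaubil {VERB,NOUN}; 6:moichaisk {VERB}; 7:slevaas {NOUN,DET}; 8:zex {PREP,VERB}; 9:snux {VERB,PREP}; 10:stifleen {DET}.
The remaining ambiguous positions (1, 2, 3, 4, 5, 7, 8, 9) are resolved jointly — only one combination satisfies every rule.
The unique satisfying tagging is: PREP DET DET DET NOUN VERB DET PREP VERB DET.
Rule-by-rule: rule 1 holds; rule 2 holds; rule 3 holds; rule 4 holds; rule 5 holds.

PREP DET DET DET NOUN VERB DET PREP VERB DET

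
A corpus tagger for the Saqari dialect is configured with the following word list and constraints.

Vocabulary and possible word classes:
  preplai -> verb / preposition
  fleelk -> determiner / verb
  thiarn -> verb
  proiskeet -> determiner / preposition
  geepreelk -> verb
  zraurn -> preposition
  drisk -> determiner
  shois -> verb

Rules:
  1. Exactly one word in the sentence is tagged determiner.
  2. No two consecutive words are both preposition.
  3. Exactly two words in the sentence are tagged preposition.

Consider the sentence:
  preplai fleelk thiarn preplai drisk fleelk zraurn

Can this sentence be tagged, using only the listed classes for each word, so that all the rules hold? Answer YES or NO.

YES

Candidates per position — 1:preplai {verb,preposition}; 2:fleelk {determiner,verb}; 3:thiarn {verb}; 4:preplai {verb,preposition}; 5:drisk {determiner}; 6:fleelk {determiner,verb}; 7:zraurn {preposition}.
One satisfying assignment: verb verb verb preposition determiner verb preposition.
Rule-by-rule: rule 1 satisfied; rule 2 satisfied; rule 3 satisfied.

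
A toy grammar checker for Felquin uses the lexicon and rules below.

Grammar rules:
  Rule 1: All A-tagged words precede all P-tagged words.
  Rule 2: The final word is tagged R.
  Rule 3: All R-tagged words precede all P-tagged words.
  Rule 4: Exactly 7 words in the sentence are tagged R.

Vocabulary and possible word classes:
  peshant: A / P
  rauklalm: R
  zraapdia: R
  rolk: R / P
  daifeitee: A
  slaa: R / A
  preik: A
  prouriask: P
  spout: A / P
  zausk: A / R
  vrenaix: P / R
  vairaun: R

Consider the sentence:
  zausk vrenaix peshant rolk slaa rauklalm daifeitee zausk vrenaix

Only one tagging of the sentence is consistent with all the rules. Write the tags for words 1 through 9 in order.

R R A R R R A R R

Candidates per position — 1:zausk {A,R}; 2:vrenaix {P,R}; 3:peshant {A,P}; 4:rolk {R,P}; 5:slaa {R,A}; 6:rauklalm {R}; 7:daifeitee {A}; 8:zausk {A,R}; 9:vrenaix {P,R}.
At position 1, choosing A makes rule 4 impossible to satisfy; hence R.
At position 2, choosing P makes rule 1 impossible to satisfy; hence R.
At position 3, choosing P makes rule 1 impossible to satisfy; hence A.
At position 4, choosing P makes rule 1 impossible to satisfy; hence R.
At position 5, choosing A makes rule 4 impossible to satisfy; hence R.
At position 8, choosing A makes rule 4 impossible to satisfy; hence R.
At position 9, choosing P makes rule 2 impossible to satisfy; hence R.
So the tagging must be: R R A R R R A R R.
Verifying each rule — rule 1 holds; rule 2 holds; rule 3 holds; rule 4 holds.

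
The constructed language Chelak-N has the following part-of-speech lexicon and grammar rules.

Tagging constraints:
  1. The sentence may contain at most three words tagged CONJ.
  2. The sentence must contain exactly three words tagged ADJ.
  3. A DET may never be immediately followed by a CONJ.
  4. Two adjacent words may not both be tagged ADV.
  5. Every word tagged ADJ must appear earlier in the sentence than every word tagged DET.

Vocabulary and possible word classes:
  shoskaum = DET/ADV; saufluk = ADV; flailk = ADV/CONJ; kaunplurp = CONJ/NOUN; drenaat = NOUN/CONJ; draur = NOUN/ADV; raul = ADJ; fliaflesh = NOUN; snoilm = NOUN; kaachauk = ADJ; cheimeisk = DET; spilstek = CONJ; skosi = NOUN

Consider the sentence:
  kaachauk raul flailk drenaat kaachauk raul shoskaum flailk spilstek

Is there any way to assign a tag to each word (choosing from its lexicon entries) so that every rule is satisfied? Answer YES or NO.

NO

Candidates per position — 1:kaachauk {ADJ}; 2:raul {ADJ}; 3:flailk {ADV,CONJ}; 4:drenaat {NOUN,CONJ}; 5:kaachauk {ADJ}; 6:raul {ADJ}; 7:shoskaum {DET,ADV}; 8:flailk {ADV,CONJ}; 9:spilstek {CONJ}.
Rule 2 cannot be satisfied by any choice of tags from the lexicon.
So there is no consistent tagging.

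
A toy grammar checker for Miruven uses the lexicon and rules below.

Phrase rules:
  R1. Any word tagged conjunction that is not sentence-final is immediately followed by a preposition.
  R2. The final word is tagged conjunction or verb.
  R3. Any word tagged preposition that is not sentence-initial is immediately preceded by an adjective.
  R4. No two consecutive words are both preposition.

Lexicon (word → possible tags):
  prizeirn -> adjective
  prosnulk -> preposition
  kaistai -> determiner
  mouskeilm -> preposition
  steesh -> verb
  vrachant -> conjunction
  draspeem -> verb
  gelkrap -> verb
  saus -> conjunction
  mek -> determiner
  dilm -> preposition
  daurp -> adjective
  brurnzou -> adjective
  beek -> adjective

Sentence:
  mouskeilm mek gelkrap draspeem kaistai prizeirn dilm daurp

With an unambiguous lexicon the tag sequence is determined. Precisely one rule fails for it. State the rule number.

2

Fixed tagging: preposition determiner verb verb determiner adjective preposition adjective.
Rule check: R1 pass, R2 fail, R3 pass, R4 pass.
Only rule 2 fails.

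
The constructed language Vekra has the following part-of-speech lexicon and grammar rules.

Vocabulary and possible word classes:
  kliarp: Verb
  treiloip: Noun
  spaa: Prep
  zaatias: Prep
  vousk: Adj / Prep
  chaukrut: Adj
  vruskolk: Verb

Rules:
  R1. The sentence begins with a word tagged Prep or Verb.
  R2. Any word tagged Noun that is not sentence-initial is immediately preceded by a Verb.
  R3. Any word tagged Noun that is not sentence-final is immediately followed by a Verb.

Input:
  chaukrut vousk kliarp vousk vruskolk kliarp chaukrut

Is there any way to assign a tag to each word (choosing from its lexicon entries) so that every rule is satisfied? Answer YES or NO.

Candidates per position — 1:chaukrut {Adj}; 2:vousk {Adj,Prep}; 3:kliarp {Verb}; 4:vousk {Adj,Prep}; 5:vruskolk {Verb}; 6:kliarp {Verb}; 7:chaukrut {Adj}.
Rule 1 cannot be satisfied by any choice of tags from the lexicon.
So there is no consistent tagging.

NO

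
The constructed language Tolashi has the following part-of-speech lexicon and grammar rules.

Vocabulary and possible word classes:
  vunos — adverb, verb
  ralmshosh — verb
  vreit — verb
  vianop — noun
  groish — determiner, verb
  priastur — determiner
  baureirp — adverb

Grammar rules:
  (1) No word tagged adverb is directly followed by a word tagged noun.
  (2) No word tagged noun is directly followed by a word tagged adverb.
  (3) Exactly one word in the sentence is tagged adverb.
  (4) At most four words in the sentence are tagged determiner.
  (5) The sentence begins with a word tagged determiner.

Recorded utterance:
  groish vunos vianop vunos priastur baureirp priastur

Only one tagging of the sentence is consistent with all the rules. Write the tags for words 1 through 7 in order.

Candidates per position — 1:groish {determiner,verb}; 2:vunos {adverb,verb}; 3:vianop {noun}; 4:vunos {adverb,verb}; 5:priastur {determiner}; 6:baureirp {adverb}; 7:priastur {determiner}.
Position 1: tagging it verb would leave rule 5 unsatisfiable, so it must be determiner.
Position 2: tagging it adverb would leave rule 1 unsatisfiable, so it must be verb.
Position 4: tagging it adverb would leave rule 2 unsatisfiable, so it must be verb.
The only consistent sequence is: determiner verb noun verb determiner adverb determiner.
Verifying each rule — rule 1 satisfied; rule 2 satisfied; rule 3 satisfied; rule 4 satisfied; rule 5 satisfied.

determiner verb noun verb determiner adverb determiner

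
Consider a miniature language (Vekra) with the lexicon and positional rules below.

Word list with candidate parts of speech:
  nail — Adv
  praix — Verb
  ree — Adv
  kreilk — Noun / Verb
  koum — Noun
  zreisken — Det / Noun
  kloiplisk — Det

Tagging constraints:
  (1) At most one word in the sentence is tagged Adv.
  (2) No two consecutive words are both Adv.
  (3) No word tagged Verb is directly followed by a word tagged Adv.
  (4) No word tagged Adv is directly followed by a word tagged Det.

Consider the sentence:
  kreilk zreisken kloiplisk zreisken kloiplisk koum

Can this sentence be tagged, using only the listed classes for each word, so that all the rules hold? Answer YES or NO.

Candidates per position — 1:kreilk {Noun,Verb}; 2:zreisken {Det,Noun}; 3:kloiplisk {Det}; 4:zreisken {Det,Noun}; 5:kloiplisk {Det}; 6:koum {Noun}.
One satisfying assignment: Noun Noun Det Det Det Noun.
Rule-by-rule: rule 1 ✓; rule 2 ✓; rule 3 ✓; rule 4 ✓.

YES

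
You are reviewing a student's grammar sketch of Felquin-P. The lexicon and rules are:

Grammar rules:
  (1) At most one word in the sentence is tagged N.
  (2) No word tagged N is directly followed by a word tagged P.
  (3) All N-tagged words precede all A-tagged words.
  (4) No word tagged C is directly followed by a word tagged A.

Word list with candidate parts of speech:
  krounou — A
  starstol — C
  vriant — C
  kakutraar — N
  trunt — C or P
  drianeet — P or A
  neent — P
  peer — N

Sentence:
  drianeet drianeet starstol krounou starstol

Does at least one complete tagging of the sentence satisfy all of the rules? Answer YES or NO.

NO

Candidates per position — 1:drianeet {P,A}; 2:drianeet {P,A}; 3:starstol {C}; 4:krounou {A}; 5:starstol {C}.
Rule 4 cannot be satisfied by any choice of tags from the lexicon.
So there is no consistent tagging.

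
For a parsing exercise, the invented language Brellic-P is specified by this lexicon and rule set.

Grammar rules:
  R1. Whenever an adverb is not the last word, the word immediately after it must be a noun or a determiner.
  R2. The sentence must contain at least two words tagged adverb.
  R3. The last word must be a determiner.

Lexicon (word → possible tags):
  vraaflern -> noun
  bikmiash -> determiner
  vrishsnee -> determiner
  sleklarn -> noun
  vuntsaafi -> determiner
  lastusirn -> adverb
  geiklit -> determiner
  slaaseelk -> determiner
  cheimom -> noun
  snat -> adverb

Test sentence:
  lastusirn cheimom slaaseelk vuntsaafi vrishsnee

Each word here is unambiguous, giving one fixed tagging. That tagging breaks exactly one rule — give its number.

2

Fixed tagging: adverb noun determiner determiner determiner.
Rule check: R1 pass, R2 fail, R3 pass.
Only rule 2 fails.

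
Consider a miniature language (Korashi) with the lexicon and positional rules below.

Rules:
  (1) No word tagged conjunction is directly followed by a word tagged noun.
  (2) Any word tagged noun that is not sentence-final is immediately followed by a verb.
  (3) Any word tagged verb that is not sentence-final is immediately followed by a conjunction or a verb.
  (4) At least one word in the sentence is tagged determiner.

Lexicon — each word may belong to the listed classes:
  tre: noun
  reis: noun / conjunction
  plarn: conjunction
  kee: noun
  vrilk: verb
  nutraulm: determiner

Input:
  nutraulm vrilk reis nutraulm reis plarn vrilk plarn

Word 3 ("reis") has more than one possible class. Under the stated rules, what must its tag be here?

Candidates per position — 1:nutraulm {determiner}; 2:vrilk {verb}; 3:reis {noun,conjunction}; 4:nutraulm {determiner}; 5:reis {noun,conjunction}; 6:plarn {conjunction}; 7:vrilk {verb}; 8:plarn {conjunction}.
If word 3 were noun, no tagging could satisfy rule 2; so word 3 is conjunction.
If word 5 were noun, no tagging could satisfy rule 2; so word 5 is conjunction.
That leaves exactly one tagging: determiner verb conjunction determiner conjunction conjunction verb conjunction.
Check: rule 1 satisfied; rule 2 satisfied; rule 3 satisfied; rule 4 satisfied.

conjunction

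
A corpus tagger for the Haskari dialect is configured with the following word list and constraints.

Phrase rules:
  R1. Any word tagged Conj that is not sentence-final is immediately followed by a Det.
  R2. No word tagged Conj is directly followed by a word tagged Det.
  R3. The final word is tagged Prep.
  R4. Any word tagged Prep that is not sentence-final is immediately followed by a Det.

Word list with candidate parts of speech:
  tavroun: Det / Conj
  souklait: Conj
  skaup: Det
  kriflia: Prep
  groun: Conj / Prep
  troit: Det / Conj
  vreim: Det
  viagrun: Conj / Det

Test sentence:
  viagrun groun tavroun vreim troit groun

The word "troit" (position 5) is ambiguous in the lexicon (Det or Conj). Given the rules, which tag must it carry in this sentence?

Candidates per position — 1:viagrun {Conj,Det}; 2:groun {Conj,Prep}; 3:tavroun {Det,Conj}; 4:vreim {Det}; 5:troit {Det,Conj}; 6:groun {Conj,Prep}.
Position 1: Conj is ruled out by rule 1; that leaves Det.
Position 2: Conj is ruled out by rule 2; that leaves Prep.
Position 3: Conj is ruled out by rule 2; that leaves Det.
Position 5: Conj is ruled out by rule 1; that leaves Det.
Position 6: Conj is ruled out by rule 3; that leaves Prep.
The only consistent sequence is: Det Prep Det Det Det Prep.
Checking: rule 1 ✓; rule 2 ✓; rule 3 ✓; rule 4 ✓.

Det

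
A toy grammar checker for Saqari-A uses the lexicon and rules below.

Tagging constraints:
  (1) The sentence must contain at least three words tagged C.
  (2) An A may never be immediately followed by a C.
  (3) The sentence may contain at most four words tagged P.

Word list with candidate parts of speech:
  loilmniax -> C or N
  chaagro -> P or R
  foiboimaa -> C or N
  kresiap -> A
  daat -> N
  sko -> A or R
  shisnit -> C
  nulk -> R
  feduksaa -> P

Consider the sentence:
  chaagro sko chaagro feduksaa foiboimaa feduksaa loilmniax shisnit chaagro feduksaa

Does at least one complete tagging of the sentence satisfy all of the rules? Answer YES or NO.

YES

Candidates per position — 1:chaagro {P,R}; 2:sko {A,R}; 3:chaagro {P,R}; 4:feduksaa {P}; 5:foiboimaa {C,N}; 6:feduksaa {P}; 7:loilmniax {C,N}; 8:shisnit {C}; 9:chaagro {P,R}; 10:feduksaa {P}.
One satisfying assignment: R R R P C P C C P P.
Checking: rule 1 satisfied; rule 2 satisfied; rule 3 satisfied.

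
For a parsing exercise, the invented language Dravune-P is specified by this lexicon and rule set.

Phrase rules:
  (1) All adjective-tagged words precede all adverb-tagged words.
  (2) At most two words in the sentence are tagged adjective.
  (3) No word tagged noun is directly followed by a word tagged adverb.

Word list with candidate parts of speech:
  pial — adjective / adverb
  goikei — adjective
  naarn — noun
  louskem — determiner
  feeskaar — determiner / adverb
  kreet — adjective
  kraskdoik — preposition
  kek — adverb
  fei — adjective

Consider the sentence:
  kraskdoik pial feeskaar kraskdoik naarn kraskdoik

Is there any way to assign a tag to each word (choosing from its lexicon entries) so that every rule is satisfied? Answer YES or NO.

Candidates per position — 1:kraskdoik {preposition}; 2:pial {adjective,adverb}; 3:feeskaar {determiner,adverb}; 4:kraskdoik {preposition}; 5:naarn {noun}; 6:kraskdoik {preposition}.
One satisfying assignment: preposition adverb determiner preposition noun preposition.
Verifying each rule — rule 1 satisfied; rule 2 satisfied; rule 3 satisfied.

YES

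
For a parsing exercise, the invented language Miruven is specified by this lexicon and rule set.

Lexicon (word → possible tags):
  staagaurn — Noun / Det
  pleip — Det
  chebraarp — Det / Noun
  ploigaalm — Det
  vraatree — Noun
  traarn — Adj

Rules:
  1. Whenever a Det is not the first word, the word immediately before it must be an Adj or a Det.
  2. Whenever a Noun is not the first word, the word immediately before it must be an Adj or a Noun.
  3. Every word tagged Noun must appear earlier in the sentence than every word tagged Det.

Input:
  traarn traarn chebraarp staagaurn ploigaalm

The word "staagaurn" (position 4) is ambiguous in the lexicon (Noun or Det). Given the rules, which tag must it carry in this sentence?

Det

Candidates per position — 1:traarn {Adj}; 2:traarn {Adj}; 3:chebraarp {Det,Noun}; 4:staagaurn {Noun,Det}; 5:ploigaalm {Det}.
If word 3 were Noun, no tagging could satisfy rule 1; so word 3 is Det.
If word 4 were Noun, no tagging could satisfy rule 1; so word 4 is Det.
The unique satisfying tagging is: Adj Adj Det Det Det.
Checking: rule 1 ok; rule 2 ok; rule 3 ok.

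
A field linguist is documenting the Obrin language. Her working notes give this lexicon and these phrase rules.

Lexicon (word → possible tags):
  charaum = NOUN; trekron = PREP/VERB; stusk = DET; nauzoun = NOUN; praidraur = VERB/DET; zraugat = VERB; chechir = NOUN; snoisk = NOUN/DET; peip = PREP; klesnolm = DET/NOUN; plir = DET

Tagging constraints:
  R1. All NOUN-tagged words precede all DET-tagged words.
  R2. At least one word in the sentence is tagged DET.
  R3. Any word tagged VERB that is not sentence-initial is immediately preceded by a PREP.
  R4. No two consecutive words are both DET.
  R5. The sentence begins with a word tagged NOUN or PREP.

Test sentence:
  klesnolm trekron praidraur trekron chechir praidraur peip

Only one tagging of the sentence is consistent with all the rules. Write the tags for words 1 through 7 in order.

NOUN PREP VERB PREP NOUN DET PREP

Candidates per position — 1:klesnolm {DET,NOUN}; 2:trekron {PREP,VERB}; 3:praidraur {VERB,DET}; 4:trekron {PREP,VERB}; 5:chechir {NOUN}; 6:praidraur {VERB,DET}; 7:peip {PREP}.
At position 1, choosing DET makes rule 1 impossible to satisfy; hence NOUN.
At position 2, choosing VERB makes rule 3 impossible to satisfy; hence PREP.
At position 3, choosing DET makes rule 1 impossible to satisfy; hence VERB.
At position 4, choosing VERB makes rule 3 impossible to satisfy; hence PREP.
At position 6, choosing VERB makes rule 2 impossible to satisfy; hence DET.
The unique satisfying tagging is: NOUN PREP VERB PREP NOUN DET PREP.
Checking: rule 1 satisfied; rule 2 satisfied; rule 3 satisfied; rule 4 satisfied; rule 5 satisfied.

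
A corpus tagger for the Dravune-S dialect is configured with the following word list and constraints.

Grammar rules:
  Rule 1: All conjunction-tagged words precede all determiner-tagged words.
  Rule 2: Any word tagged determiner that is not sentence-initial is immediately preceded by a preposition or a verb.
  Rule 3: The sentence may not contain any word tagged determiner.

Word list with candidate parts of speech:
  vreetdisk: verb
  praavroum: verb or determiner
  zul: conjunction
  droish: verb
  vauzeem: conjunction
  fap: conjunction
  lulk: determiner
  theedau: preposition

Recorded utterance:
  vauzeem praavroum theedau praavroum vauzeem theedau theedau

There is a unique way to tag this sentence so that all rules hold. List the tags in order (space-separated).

conjunction verb preposition verb conjunction preposition preposition

Candidates per position — 1:vauzeem {conjunction}; 2:praavroum {verb,determiner}; 3:theedau {preposition}; 4:praavroum {verb,determiner}; 5:vauzeem {conjunction}; 6:theedau {preposition}; 7:theedau {preposition}.
Word 2 cannot be determiner — rule 1 would then fail for every completion. It is verb.
Word 4 cannot be determiner — rule 1 would then fail for every completion. It is verb.
That leaves exactly one tagging: conjunction verb preposition verb conjunction preposition preposition.
Rule-by-rule: rule 1 ok; rule 2 ok; rule 3 ok.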